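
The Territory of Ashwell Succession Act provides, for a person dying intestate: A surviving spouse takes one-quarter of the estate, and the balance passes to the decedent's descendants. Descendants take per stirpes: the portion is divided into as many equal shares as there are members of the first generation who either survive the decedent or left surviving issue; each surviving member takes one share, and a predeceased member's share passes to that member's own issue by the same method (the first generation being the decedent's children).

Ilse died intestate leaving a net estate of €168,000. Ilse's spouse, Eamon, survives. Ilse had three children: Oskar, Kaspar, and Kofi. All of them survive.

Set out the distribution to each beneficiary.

Eamon takes one-quarter of €168,000 = €42,000. The remaining €126,000 passes to the descendants.
The descendants' portion (€126,000) is divided into 3 shares of €42,000: Oskar, Kaspar, and Kofi each take €42,000.

Eamon: €42,000; Oskar: €42,000; Kaspar: €42,000; Kofi: €42,000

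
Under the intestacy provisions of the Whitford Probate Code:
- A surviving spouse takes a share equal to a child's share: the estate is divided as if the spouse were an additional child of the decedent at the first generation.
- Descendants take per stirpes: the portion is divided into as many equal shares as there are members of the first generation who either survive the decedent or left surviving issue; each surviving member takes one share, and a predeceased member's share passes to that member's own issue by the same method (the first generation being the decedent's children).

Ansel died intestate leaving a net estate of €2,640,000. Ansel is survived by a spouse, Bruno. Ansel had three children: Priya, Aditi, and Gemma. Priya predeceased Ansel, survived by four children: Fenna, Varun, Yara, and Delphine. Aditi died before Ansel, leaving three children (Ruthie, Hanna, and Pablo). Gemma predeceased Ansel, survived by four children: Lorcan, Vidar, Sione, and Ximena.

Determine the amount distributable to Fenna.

The spouse counts as an additional share at the children's level, so there are 4 primary shares of €660,000. Bruno takes one such share (€660,000).
The children's combined portion (€1,980,000) is divided into 3 shares of €660,000: Priya's €660,000 share passes to Priya's issue; Aditi's €660,000 share passes to Aditi's issue; Gemma's €660,000 share passes to Gemma's issue.
Priya's share (€660,000) is divided into 4 shares of €165,000: Fenna, Varun, Yara, and Delphine each take €165,000.
Aditi's share (€660,000) is divided into 3 shares of €220,000: Ruthie, Hanna, and Pablo each take €220,000.
Gemma's share (€660,000) is divided into 4 shares of €165,000: Lorcan, Vidar, Sione, and Ximena each take €165,000.

Fenna receives €165,000.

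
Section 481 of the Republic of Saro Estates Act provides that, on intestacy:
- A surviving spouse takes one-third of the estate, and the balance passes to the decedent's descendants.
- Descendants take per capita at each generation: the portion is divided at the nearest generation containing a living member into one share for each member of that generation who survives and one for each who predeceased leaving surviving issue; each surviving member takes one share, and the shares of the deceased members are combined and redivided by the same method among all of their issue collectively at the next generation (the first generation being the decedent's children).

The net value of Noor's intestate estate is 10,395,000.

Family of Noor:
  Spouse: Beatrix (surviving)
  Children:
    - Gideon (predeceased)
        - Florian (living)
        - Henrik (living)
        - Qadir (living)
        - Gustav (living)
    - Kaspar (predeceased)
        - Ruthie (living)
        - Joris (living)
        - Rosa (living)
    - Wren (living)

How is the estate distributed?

Beatrix: 3,465,000; Florian: 660,000; Henrik: 660,000; Qadir: 660,000; Gustav: 660,000; Ruthie: 660,000; Joris: 660,000; Rosa: 660,000; Wren: 2,310,000

Beatrix takes one-third of 10,395,000 = 3,465,000. The remaining 6,930,000 passes to the descendants.
The descendants' portion (6,930,000) is divided at the children's generation into 3 shares of 2,310,000. Wren takes 2,310,000. The 2 shares of the deceased (Gideon and Kaspar) are combined into a pool of 4,620,000.
That pool (4,620,000) is divided at the grandchildren's generation equally among Florian, Henrik, Qadir, Gustav, Ruthie, Joris, and Rosa: 660,000 each.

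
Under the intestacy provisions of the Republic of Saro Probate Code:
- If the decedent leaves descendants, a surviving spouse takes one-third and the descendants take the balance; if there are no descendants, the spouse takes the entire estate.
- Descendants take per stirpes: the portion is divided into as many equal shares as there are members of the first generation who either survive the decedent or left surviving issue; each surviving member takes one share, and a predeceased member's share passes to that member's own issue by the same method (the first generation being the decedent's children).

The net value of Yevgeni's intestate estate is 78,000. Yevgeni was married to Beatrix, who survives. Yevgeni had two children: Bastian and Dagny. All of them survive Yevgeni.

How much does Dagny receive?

Beatrix takes one-third of 78,000 = 26,000. The remaining 52,000 passes to the descendants.
The descendants' portion (52,000) is divided into 2 shares of 26,000: Bastian and Dagny each take 26,000.

Dagny receives 26,000.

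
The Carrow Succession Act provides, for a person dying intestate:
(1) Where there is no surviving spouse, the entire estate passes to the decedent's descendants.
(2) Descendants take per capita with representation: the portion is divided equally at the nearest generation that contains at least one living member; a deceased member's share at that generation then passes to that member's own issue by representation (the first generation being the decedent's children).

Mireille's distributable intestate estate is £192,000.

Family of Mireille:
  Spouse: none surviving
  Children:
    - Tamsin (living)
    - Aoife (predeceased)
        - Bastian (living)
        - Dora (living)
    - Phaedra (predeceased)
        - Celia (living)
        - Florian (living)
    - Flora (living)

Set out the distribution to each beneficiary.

Tamsin: £48,000; Bastian: £24,000; Dora: £24,000; Celia: £24,000; Florian: £24,000; Flora: £48,000

The entire £192,000 passes to the descendants.
That amount (£192,000) is divided into 4 shares of £48,000: Tamsin and Flora each take £48,000; Aoife's £48,000 share passes to Aoife's issue; Phaedra's £48,000 share passes to Phaedra's issue.
Aoife's share (£48,000) is divided into 2 shares of £24,000: Bastian and Dora each take £24,000.
Phaedra's share (£48,000) is divided into 2 shares of £24,000: Celia and Florian each take £24,000.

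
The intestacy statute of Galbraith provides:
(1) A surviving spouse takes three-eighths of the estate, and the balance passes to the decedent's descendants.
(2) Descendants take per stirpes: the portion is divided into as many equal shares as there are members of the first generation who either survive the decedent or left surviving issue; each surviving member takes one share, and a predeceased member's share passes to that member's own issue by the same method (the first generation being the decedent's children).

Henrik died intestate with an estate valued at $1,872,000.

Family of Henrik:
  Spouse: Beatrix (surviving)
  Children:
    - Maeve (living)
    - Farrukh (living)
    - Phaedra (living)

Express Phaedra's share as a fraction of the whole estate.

Beatrix takes three-eighths of $1,872,000 = $702,000. The remaining $1,170,000 passes to the descendants.
The descendants' portion ($1,170,000) is divided into 3 shares of $390,000: Maeve, Farrukh, and Phaedra each take $390,000.

Phaedra receives 5/24 of the estate.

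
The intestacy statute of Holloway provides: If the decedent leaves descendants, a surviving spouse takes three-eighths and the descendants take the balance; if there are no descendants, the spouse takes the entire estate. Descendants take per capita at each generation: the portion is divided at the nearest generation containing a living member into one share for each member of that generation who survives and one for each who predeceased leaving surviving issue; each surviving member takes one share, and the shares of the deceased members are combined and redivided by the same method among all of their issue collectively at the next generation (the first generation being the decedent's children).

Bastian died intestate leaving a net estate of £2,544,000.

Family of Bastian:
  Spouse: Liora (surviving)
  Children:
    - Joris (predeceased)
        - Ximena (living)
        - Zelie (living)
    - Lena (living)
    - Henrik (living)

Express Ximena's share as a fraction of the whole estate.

Liora takes three-eighths of £2,544,000 = £954,000. The remaining £1,590,000 passes to the descendants.
The descendants' portion (£1,590,000) is divided at the children's generation into 3 shares of £530,000. Lena and Henrik each take £530,000. The remaining share for the deceased Joris (£530,000) is carried to the next generation.
That pool (£530,000) is divided at the grandchildren's generation equally among Ximena and Zelie: £265,000 each.

Ximena receives 5/48 of the estate.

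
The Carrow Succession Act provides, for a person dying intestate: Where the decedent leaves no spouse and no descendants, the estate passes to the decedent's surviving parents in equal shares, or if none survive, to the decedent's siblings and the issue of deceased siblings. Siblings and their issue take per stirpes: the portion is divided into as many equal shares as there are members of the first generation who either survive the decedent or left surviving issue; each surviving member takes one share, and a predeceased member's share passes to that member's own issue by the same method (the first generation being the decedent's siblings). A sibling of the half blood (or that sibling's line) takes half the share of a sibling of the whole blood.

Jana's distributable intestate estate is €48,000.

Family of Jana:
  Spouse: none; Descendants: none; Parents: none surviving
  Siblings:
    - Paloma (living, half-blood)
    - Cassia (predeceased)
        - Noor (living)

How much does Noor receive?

Noor receives €32,000.

The entire €48,000 passes to the siblings and their issue.
Counting each half-blood sibling's line as half a unit, there are 3/2 units in €48,000, so one unit is €32,000. Whole-blood lines (Cassia) take €32,000 each; half-blood lines (Paloma) take €16,000 each.
Cassia's share (€32,000) passes entirely to Noor.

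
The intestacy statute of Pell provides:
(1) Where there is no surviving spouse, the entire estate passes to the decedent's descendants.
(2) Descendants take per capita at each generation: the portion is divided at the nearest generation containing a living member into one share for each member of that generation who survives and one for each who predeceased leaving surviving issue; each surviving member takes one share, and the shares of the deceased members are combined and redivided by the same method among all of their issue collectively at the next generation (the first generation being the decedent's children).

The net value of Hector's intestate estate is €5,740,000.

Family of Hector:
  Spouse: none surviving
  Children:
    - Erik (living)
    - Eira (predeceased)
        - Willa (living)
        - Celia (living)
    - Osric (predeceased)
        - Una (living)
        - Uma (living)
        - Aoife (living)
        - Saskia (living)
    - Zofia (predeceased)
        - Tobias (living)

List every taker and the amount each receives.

The entire €5,740,000 passes to the descendants.
That amount (€5,740,000) is divided at the children's generation into 4 shares of €1,435,000. Erik takes €1,435,000. The 3 shares of the deceased (Eira, Osric, and Zofia) are combined into a pool of €4,305,000.
That pool (€4,305,000) is divided at the grandchildren's generation equally among Willa, Celia, Una, Uma, Aoife, Saskia, and Tobias: €615,000 each.

Erik: €1,435,000; Willa: €615,000; Celia: €615,000; Una: €615,000; Uma: €615,000; Aoife: €615,000; Saskia: €615,000; Tobias: €615,000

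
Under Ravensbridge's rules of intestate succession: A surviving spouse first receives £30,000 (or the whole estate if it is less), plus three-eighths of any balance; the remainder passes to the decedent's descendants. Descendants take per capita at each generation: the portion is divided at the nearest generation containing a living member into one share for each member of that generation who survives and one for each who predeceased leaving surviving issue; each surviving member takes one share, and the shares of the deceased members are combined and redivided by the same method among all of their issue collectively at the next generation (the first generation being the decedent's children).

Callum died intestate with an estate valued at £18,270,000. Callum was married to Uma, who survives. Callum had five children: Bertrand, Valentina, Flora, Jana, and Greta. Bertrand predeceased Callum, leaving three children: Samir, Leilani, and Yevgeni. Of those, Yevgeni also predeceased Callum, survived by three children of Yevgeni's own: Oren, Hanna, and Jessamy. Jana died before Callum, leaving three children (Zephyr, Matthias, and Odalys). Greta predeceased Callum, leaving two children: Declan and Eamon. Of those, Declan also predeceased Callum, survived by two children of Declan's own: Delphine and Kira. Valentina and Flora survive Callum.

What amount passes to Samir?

Uma first takes £30,000, leaving a balance of £18,240,000. Uma then takes three-eighths of the balance (£6,840,000), for a total of £6,870,000. The remaining £11,400,000 passes to the descendants.
The descendants' portion (£11,400,000) is divided at the children's generation into 5 shares of £2,280,000. Valentina and Flora each take £2,280,000. The 3 shares of the deceased (Bertrand, Jana, and Greta) are combined into a pool of £6,840,000.
That pool (£6,840,000) is divided at the grandchildren's generation into 8 shares of £855,000. Samir, Leilani, Zephyr, Matthias, Odalys, and Eamon each take £855,000. The 2 shares of the deceased (Yevgeni and Declan) are combined into a pool of £1,710,000.
That pool (£1,710,000) is divided at the great-grandchildren's generation equally among Oren, Hanna, Jessamy, Delphine, and Kira: £342,000 each.

Samir receives £855,000.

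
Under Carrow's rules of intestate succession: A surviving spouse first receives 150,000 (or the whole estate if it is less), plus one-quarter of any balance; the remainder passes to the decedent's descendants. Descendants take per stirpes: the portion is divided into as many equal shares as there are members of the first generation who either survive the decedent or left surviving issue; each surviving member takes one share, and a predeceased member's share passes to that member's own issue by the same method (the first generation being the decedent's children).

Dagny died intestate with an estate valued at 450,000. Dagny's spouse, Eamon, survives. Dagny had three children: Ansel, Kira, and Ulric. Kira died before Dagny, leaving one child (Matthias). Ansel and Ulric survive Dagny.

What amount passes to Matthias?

Eamon first takes 150,000, leaving a balance of 300,000. Eamon then takes one-quarter of the balance (75,000), for a total of 225,000. The remaining 225,000 passes to the descendants.
The descendants' portion (225,000) is divided into 3 shares of 75,000: Ansel and Ulric each take 75,000; Kira's 75,000 share passes to Kira's issue.
Kira's share (75,000) passes entirely to Matthias.

Matthias receives 75,000.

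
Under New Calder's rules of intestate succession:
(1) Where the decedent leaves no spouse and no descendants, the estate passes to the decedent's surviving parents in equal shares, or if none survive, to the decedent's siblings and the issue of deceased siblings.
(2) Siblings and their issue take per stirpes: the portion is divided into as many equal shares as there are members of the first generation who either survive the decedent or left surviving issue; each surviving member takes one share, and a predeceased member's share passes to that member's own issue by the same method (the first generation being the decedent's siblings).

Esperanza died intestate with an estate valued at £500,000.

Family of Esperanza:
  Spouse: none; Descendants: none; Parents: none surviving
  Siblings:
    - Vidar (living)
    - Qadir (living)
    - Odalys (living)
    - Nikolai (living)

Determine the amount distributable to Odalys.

Odalys receives £125,000.

The entire £500,000 passes to the siblings and their issue.
That amount (£500,000) is divided into 4 shares of £125,000: Vidar, Qadir, Odalys, and Nikolai each take £125,000.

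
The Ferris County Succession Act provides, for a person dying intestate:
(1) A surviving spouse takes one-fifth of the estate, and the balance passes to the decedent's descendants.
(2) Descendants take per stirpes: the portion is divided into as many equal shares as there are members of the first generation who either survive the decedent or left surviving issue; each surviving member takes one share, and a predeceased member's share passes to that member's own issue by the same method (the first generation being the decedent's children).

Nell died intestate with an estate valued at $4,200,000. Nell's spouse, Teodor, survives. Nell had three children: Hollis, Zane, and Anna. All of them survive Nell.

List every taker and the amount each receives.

Teodor: $840,000; Hollis: $1,120,000; Zane: $1,120,000; Anna: $1,120,000

Teodor takes one-fifth of $4,200,000 = $840,000. The remaining $3,360,000 passes to the descendants.
The descendants' portion ($3,360,000) is divided into 3 shares of $1,120,000: Hollis, Zane, and Anna each take $1,120,000.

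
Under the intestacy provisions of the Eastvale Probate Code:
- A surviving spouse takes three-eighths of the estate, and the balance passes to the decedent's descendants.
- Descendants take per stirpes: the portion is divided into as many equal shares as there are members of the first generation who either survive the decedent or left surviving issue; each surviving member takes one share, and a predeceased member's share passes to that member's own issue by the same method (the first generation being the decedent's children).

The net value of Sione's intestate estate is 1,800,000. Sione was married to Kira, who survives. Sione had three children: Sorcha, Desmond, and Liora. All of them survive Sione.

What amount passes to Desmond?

Desmond receives 375,000.

Kira takes three-eighths of 1,800,000 = 675,000. The remaining 1,125,000 passes to the descendants.
The descendants' portion (1,125,000) is divided into 3 shares of 375,000: Sorcha, Desmond, and Liora each take 375,000.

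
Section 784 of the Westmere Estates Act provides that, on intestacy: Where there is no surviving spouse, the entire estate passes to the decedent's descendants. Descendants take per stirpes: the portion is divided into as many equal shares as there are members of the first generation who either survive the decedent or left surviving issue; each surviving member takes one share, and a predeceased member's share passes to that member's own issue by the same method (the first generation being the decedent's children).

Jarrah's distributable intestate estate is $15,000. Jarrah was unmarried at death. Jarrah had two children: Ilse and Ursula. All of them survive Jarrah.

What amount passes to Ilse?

Ilse receives $7,500.

The entire $15,000 passes to the descendants.
That amount ($15,000) is divided into 2 shares of $7,500: Ilse and Ursula each take $7,500.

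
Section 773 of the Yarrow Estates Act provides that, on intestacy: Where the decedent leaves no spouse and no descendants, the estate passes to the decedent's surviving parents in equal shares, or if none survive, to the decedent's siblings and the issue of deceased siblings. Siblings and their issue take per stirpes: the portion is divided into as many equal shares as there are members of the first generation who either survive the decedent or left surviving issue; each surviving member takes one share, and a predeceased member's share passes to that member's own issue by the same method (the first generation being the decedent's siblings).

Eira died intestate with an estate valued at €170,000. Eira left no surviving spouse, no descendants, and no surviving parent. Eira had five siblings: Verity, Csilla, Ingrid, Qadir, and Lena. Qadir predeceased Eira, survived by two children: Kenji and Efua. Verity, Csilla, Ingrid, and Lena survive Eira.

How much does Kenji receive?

Kenji receives €17,000.

The entire €170,000 passes to the siblings and their issue.
That amount (€170,000) is divided into 5 shares of €34,000: Verity, Csilla, Ingrid, and Lena each take €34,000; Qadir's €34,000 share passes to Qadir's issue.
Qadir's share (€34,000) is divided into 2 shares of €17,000: Kenji and Efua each take €17,000.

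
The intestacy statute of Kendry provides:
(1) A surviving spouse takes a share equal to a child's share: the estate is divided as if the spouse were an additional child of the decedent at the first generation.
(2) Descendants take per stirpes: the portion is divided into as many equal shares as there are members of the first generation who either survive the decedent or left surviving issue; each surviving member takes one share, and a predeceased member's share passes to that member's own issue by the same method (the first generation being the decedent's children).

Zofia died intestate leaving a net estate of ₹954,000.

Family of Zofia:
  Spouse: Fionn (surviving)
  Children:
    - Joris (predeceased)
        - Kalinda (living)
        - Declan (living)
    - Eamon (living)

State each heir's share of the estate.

Fionn: ₹318,000; Kalinda: ₹159,000; Declan: ₹159,000; Eamon: ₹318,000

The spouse counts as an additional share at the children's level, so there are 3 primary shares of ₹318,000. Fionn takes one such share (₹318,000).
The children's combined portion (₹636,000) is divided into 2 shares of ₹318,000: Eamon takes ₹318,000; Joris's ₹318,000 share passes to Joris's issue.
Joris's share (₹318,000) is divided into 2 shares of ₹159,000: Kalinda and Declan each take ₹159,000.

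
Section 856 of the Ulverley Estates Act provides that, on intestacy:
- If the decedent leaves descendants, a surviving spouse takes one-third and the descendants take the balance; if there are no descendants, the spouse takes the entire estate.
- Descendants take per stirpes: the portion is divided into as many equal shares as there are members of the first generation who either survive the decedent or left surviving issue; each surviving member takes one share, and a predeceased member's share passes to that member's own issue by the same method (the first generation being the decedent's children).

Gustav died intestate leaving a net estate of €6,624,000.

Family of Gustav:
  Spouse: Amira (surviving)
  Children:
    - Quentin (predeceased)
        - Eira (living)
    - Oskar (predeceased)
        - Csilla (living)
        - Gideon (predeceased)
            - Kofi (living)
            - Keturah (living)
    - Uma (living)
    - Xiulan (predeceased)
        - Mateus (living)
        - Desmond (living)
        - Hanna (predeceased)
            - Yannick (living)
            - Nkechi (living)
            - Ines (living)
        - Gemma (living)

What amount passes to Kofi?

Amira takes one-third of €6,624,000 = €2,208,000. The remaining €4,416,000 passes to the descendants.
The descendants' portion (€4,416,000) is divided into 4 shares of €1,104,000: Uma takes €1,104,000; Quentin's €1,104,000 share passes to Quentin's issue; Oskar's €1,104,000 share passes to Oskar's issue; Xiulan's €1,104,000 share passes to Xiulan's issue.
Quentin's share (€1,104,000) passes entirely to Eira.
Oskar's share (€1,104,000) is divided into 2 shares of €552,000: Csilla takes €552,000; Gideon's €552,000 share passes to Gideon's issue.
Gideon's share (€552,000) is divided into 2 shares of €276,000: Kofi and Keturah each take €276,000.
Xiulan's share (€1,104,000) is divided into 4 shares of €276,000: Mateus, Desmond, and Gemma each take €276,000; Hanna's €276,000 share passes to Hanna's issue.
Hanna's share (€276,000) is divided into 3 shares of €92,000: Yannick, Nkechi, and Ines each take €92,000.

Kofi receives €276,000.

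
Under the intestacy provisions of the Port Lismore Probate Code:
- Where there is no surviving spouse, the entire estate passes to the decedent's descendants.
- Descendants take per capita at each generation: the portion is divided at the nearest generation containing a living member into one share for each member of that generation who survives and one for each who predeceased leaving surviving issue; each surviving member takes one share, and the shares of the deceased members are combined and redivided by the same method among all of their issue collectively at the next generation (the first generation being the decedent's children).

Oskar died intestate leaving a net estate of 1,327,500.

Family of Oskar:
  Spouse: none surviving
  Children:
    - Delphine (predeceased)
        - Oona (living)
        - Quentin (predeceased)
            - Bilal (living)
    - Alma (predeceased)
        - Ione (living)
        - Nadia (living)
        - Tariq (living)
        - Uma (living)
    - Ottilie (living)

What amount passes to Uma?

The entire 1,327,500 passes to the descendants.
That amount (1,327,500) is divided at the children's generation into 3 shares of 442,500. Ottilie takes 442,500. The 2 shares of the deceased (Delphine and Alma) are combined into a pool of 885,000.
That pool (885,000) is divided at the grandchildren's generation into 6 shares of 147,500. Oona, Ione, Nadia, Tariq, and Uma each take 147,500. The remaining share for the deceased Quentin (147,500) is carried to the next generation.
That pool (147,500) passes entirely to Bilal, the sole taker at the great-grandchildren's generation.

Uma receives 147,500.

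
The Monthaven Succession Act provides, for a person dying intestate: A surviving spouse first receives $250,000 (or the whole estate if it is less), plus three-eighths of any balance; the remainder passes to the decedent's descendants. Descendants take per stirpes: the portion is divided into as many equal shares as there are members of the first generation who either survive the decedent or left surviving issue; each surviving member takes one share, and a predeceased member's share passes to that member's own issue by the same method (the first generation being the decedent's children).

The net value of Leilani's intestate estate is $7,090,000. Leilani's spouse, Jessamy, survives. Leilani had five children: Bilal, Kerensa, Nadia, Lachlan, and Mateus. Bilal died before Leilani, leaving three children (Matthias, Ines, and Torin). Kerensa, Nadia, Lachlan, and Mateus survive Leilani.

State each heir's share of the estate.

Jessamy: $2,815,000; Matthias: $285,000; Ines: $285,000; Torin: $285,000; Kerensa: $855,000; Nadia: $855,000; Lachlan: $855,000; Mateus: $855,000

Jessamy first takes $250,000, leaving a balance of $6,840,000. Jessamy then takes three-eighths of the balance ($2,565,000), for a total of $2,815,000. The remaining $4,275,000 passes to the descendants.
The descendants' portion ($4,275,000) is divided into 5 shares of $855,000: Kerensa, Nadia, Lachlan, and Mateus each take $855,000; Bilal's $855,000 share passes to Bilal's issue.
Bilal's share ($855,000) is divided into 3 shares of $285,000: Matthias, Ines, and Torin each take $285,000.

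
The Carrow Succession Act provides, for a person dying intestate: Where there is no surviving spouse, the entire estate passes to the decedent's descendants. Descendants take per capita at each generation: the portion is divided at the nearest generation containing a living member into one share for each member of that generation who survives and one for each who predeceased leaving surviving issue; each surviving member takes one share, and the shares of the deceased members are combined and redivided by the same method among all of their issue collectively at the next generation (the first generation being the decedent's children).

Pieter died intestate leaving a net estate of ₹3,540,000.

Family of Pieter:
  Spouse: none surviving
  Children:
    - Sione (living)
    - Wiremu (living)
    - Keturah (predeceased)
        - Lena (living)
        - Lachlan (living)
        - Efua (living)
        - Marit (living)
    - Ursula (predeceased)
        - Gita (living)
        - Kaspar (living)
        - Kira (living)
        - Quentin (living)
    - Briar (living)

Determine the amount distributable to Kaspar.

The entire ₹3,540,000 passes to the descendants.
That amount (₹3,540,000) is divided at the children's generation into 5 shares of ₹708,000. Sione, Wiremu, and Briar each take ₹708,000. The 2 shares of the deceased (Keturah and Ursula) are combined into a pool of ₹1,416,000.
That pool (₹1,416,000) is divided at the grandchildren's generation equally among Lena, Lachlan, Efua, Marit, Gita, Kaspar, Kira, and Quentin: ₹177,000 each.

Kaspar receives ₹177,000.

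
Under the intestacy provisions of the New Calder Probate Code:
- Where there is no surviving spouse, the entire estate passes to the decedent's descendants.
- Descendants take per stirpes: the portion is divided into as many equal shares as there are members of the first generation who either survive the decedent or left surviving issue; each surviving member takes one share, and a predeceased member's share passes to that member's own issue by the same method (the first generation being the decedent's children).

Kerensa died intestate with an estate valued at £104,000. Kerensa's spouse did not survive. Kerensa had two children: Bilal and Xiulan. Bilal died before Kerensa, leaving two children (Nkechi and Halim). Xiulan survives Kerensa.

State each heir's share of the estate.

The entire £104,000 passes to the descendants.
That amount (£104,000) is divided into 2 shares of £52,000: Xiulan takes £52,000; Bilal's £52,000 share passes to Bilal's issue.
Bilal's share (£52,000) is divided into 2 shares of £26,000: Nkechi and Halim each take £26,000.

Nkechi: £26,000; Halim: £26,000; Xiulan: £52,000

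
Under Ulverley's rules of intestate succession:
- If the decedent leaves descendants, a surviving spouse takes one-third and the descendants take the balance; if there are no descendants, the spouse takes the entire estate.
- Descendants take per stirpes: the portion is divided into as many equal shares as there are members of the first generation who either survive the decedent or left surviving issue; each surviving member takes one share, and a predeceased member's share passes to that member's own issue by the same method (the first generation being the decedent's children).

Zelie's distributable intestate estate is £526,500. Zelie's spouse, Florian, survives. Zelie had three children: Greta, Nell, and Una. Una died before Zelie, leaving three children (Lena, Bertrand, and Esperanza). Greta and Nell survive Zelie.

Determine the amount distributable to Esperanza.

Florian takes one-third of £526,500 = £175,500. The remaining £351,000 passes to the descendants.
The descendants' portion (£351,000) is divided into 3 shares of £117,000: Greta and Nell each take £117,000; Una's £117,000 share passes to Una's issue.
Una's share (£117,000) is divided into 3 shares of £39,000: Lena, Bertrand, and Esperanza each take £39,000.

Esperanza receives £39,000.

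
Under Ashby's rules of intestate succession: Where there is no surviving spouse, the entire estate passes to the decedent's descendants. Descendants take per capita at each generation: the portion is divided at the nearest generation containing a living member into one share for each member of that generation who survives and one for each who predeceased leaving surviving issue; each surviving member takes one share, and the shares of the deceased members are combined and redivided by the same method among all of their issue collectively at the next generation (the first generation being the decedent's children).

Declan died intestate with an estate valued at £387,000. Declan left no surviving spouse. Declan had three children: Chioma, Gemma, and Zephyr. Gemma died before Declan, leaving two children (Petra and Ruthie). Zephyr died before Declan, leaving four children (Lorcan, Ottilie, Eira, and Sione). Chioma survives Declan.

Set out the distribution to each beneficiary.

The entire £387,000 passes to the descendants.
That amount (£387,000) is divided at the children's generation into 3 shares of £129,000. Chioma takes £129,000. The 2 shares of the deceased (Gemma and Zephyr) are combined into a pool of £258,000.
That pool (£258,000) is divided at the grandchildren's generation equally among Petra, Ruthie, Lorcan, Ottilie, Eira, and Sione: £43,000 each.

Chioma: £129,000; Petra: £43,000; Ruthie: £43,000; Lorcan: £43,000; Ottilie: £43,000; Eira: £43,000; Sione: £43,000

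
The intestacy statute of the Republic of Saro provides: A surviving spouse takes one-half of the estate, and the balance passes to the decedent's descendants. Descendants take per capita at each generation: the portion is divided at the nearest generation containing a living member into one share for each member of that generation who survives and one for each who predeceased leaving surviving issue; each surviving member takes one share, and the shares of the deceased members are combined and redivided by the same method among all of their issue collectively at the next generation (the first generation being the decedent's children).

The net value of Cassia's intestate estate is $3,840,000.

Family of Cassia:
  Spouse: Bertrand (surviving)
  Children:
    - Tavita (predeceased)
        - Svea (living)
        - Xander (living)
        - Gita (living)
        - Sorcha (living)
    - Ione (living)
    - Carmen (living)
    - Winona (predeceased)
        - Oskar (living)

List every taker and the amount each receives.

Bertrand: $1,920,000; Svea: $192,000; Xander: $192,000; Gita: $192,000; Sorcha: $192,000; Ione: $480,000; Carmen: $480,000; Oskar: $192,000

Bertrand takes one-half of $3,840,000 = $1,920,000. The remaining $1,920,000 passes to the descendants.
The descendants' portion ($1,920,000) is divided at the children's generation into 4 shares of $480,000. Ione and Carmen each take $480,000. The 2 shares of the deceased (Tavita and Winona) are combined into a pool of $960,000.
That pool ($960,000) is divided at the grandchildren's generation equally among Svea, Xander, Gita, Sorcha, and Oskar: $192,000 each.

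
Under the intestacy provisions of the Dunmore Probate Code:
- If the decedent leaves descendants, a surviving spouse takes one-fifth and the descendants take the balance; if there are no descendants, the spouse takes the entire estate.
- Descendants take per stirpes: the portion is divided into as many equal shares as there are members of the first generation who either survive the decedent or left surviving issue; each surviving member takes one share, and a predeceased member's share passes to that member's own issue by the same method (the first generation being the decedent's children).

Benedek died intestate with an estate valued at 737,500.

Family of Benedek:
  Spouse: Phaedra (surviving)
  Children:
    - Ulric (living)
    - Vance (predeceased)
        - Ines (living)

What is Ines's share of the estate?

Ines receives 295,000.

Phaedra takes one-fifth of 737,500 = 147,500. The remaining 590,000 passes to the descendants.
The descendants' portion (590,000) is divided into 2 shares of 295,000: Ulric takes 295,000; Vance's 295,000 share passes to Vance's issue.
Vance's share (295,000) passes entirely to Ines.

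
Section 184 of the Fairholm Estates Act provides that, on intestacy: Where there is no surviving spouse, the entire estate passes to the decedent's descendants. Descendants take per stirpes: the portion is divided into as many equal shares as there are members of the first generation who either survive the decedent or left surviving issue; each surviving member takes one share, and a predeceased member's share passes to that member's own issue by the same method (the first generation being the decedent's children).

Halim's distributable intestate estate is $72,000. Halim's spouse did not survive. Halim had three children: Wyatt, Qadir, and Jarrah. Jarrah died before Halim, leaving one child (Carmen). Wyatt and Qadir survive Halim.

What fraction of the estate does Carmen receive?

The entire $72,000 passes to the descendants.
That amount ($72,000) is divided into 3 shares of $24,000: Wyatt and Qadir each take $24,000; Jarrah's $24,000 share passes to Jarrah's issue.
Jarrah's share ($24,000) passes entirely to Carmen.

Carmen receives 1/3 of the estate.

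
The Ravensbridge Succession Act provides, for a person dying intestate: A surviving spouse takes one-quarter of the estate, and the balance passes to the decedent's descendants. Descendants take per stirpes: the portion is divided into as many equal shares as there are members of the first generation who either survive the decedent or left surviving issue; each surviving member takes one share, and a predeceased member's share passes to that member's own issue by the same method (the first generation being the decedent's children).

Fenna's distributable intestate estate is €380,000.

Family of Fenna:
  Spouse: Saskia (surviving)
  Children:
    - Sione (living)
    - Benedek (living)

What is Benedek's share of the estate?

Saskia takes one-quarter of €380,000 = €95,000. The remaining €285,000 passes to the descendants.
The descendants' portion (€285,000) is divided into 2 shares of €142,500: Sione and Benedek each take €142,500.

Benedek receives €142,500.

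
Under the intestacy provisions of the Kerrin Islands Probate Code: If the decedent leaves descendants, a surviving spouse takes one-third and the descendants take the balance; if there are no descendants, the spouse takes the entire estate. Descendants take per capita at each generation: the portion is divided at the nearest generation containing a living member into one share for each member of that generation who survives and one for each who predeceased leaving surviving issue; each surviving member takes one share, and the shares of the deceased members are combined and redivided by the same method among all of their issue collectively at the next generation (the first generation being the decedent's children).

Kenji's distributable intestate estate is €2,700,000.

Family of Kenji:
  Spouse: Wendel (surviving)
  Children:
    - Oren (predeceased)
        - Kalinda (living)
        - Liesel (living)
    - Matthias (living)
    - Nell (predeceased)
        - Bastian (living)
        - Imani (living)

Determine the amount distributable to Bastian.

Bastian receives €300,000.

Wendel takes one-third of €2,700,000 = €900,000. The remaining €1,800,000 passes to the descendants.
The descendants' portion (€1,800,000) is divided at the children's generation into 3 shares of €600,000. Matthias takes €600,000. The 2 shares of the deceased (Oren and Nell) are combined into a pool of €1,200,000.
That pool (€1,200,000) is divided at the grandchildren's generation equally among Kalinda, Liesel, Bastian, and Imani: €300,000 each.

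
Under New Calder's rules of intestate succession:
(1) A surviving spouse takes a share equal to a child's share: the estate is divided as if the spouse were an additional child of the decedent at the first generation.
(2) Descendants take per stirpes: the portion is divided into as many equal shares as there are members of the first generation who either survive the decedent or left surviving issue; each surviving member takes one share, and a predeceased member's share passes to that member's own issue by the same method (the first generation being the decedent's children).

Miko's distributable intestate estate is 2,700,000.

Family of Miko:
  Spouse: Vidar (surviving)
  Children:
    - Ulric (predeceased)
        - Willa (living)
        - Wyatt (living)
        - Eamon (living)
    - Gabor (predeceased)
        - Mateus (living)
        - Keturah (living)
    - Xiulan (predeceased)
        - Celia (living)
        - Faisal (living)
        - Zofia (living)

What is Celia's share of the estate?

Celia receives 225,000.

The spouse counts as an additional share at the children's level, so there are 4 primary shares of 675,000. Vidar takes one such share (675,000).
The children's combined portion (2,025,000) is divided into 3 shares of 675,000: Ulric's 675,000 share passes to Ulric's issue; Gabor's 675,000 share passes to Gabor's issue; Xiulan's 675,000 share passes to Xiulan's issue.
Ulric's share (675,000) is divided into 3 shares of 225,000: Willa, Wyatt, and Eamon each take 225,000.
Gabor's share (675,000) is divided into 2 shares of 337,500: Mateus and Keturah each take 337,500.
Xiulan's share (675,000) is divided into 3 shares of 225,000: Celia, Faisal, and Zofia each take 225,000.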